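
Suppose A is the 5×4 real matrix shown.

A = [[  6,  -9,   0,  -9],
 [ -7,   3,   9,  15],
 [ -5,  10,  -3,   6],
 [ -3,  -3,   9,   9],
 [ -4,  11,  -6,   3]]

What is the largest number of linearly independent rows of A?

2

Row reduce to echelon form.
R2 ← R2 + (7/6)·R1: [0, -15/2, 9, 9/2]
R3 ← R3 + (5/6)·R1: [0, 5/2, -3, -3/2]
R4 ← R4 + (1/2)·R1: [0, -15/2, 9, 9/2]
R5 ← R5 + (2/3)·R1: [0, 5, -6, -3]
R3 ← R3 + (1/3)·R2: [0, 0, 0, 0]
R4 ← R4 − R2: [0, 0, 0, 0]
R5 ← R5 + (2/3)·R2: [0, 0, 0, 0]
Echelon form has 2 nonzero rows, so rank(A) = 2.
The rank gives the maximum number of linearly independent rows: 2.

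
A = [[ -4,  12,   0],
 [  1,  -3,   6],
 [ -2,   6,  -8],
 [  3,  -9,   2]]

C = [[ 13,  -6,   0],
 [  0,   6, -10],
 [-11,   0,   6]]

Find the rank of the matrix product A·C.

2

First compute AC:
[[-52,  96, -120],
 [-53, -24,  66],
 [ 62,  48, -108],
 [ 17, -72, 102]]
Now row reduce the product.
R2 ← R2 − (53/52)·R1: [0, -1584/13, 2448/13]
R3 ← R3 + (31/26)·R1: [0, 2112/13, -3264/13]
R4 ← R4 + (17/52)·R1: [0, -528/13, 816/13]
R3 ← R3 + (4/3)·R2: [0, 0, 0]
R4 ← R4 − (1/3)·R2: [0, 0, 0]
2 nonzero rows, so rank(AC) = 2.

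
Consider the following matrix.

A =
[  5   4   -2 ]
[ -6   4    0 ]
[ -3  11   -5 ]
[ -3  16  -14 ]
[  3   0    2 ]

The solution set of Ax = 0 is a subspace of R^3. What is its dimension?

Row reduce to echelon form.
R2 ← R2 + (6/5)·R1: [0, 44/5, -12/5]
R3 ← R3 + (3/5)·R1: [0, 67/5, -31/5]
R4 ← R4 + (3/5)·R1: [0, 92/5, -76/5]
R5 ← R5 − (3/5)·R1: [0, -12/5, 16/5]
R3 ← R3 − (67/44)·R2: [0, 0, -28/11]
R4 ← R4 − (23/11)·R2: [0, 0, -112/11]
R5 ← R5 + (3/11)·R2: [0, 0, 28/11]
R4 ← R4 − (4)·R3: [0, 0, 0]
R5 ← R5 + R3: [0, 0, 0]
3 nonzero rows, so rank(A) = 3.
A has 3 columns; by rank–nullity, nullity = 3 − 3 = 0.

0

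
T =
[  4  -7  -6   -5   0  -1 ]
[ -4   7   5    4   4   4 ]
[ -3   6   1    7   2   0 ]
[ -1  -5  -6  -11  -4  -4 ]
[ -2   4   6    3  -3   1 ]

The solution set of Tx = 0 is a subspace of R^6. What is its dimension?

Row reduce to echelon form.
R2 ← R2 + R1: [0, 0, -1, -1, 4, 3]
R3 ← R3 + (3/4)·R1: [0, 3/4, -7/2, 13/4, 2, -3/4]
R4 ← R4 + (1/4)·R1: [0, -27/4, -15/2, -49/4, -4, -17/4]
R5 ← R5 + (1/2)·R1: [0, 1/2, 3, 1/2, -3, 1/2]
Swap R2 ↔ R3
R4 ← R4 + (9)·R2: [0, 0, -39, 17, 14, -11]
R5 ← R5 − (2/3)·R2: [0, 0, 16/3, -5/3, -13/3, 1]
R4 ← R4 − (39)·R3: [0, 0, 0, 56, -142, -128]
R5 ← R5 + (16/3)·R3: [0, 0, 0, -7, 17, 17]
R5 ← R5 + (1/8)·R4: [0, 0, 0, 0, -3/4, 1]
5 nonzero rows, so rank(T) = 5.
T has 6 columns; by rank–nullity, nullity = 6 − 5 = 1.

1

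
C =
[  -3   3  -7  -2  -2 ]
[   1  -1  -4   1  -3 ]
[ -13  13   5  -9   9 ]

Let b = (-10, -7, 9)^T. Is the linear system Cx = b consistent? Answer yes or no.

Row reduce the augmented matrix [C | b].
R2 ← R2 + (1/3)·R1: [0, 0, -19/3, 1/3, -11/3, -31/3]
R3 ← R3 − (13/3)·R1: [0, 0, 106/3, -1/3, 53/3, 157/3]
R3 ← R3 + (106/19)·R2: [0, 0, 0, 29/19, -53/19, -101/19]
The echelon form has 3 nonzero rows, and every pivot lies in the first 5 columns, so rank(C) = rank([C|b]) = 3.
The system is consistent.

yes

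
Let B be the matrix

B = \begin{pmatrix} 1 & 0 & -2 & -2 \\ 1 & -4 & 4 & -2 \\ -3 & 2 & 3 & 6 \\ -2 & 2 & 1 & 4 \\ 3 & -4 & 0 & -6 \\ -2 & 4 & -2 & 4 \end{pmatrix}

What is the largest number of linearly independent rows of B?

2

Row reduce to echelon form.
R2 ← R2 − R1: [0, -4, 6, 0]
R3 ← R3 + (3)·R1: [0, 2, -3, 0]
R4 ← R4 + (2)·R1: [0, 2, -3, 0]
R5 ← R5 − (3)·R1: [0, -4, 6, 0]
R6 ← R6 + (2)·R1: [0, 4, -6, 0]
R3 ← R3 + (1/2)·R2: [0, 0, 0, 0]
R4 ← R4 + (1/2)·R2: [0, 0, 0, 0]
R5 ← R5 − R2: [0, 0, 0, 0]
R6 ← R6 + R2: [0, 0, 0, 0]
Echelon form has 2 nonzero rows, so rank(B) = 2.
The rank gives the maximum number of linearly independent rows: 2.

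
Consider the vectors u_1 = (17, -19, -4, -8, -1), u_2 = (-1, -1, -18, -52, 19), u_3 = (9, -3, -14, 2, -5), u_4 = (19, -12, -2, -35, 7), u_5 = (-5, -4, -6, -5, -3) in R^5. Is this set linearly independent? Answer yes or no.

yes

Form the matrix with these vectors as rows and row reduce.
R2 ← R2 + (1/17)·R1: [0, -36/17, -310/17, -892/17, 322/17]
R3 ← R3 − (9/17)·R1: [0, 120/17, -202/17, 106/17, -76/17]
R4 ← R4 − (19/17)·R1: [0, 157/17, 42/17, -443/17, 138/17]
R5 ← R5 + (5/17)·R1: [0, -163/17, -122/17, -125/17, -56/17]
R3 ← R3 + (10/3)·R2: [0, 0, -218/3, -506/3, 176/3]
R4 ← R4 + (157/36)·R2: [0, 0, -1387/18, -2294/9, 1633/18]
R5 ← R5 − (163/36)·R2: [0, 0, 1357/18, 2072/9, -1603/18]
R4 ← R4 − (1387/1308)·R3: [0, 0, 0, -49727/654, 18647/654]
R5 ← R5 + (1357/1308)·R3: [0, 0, 0, 36125/654, -18437/654]
R5 ← R5 + (36125/49727)·R4: [0, 0, 0, 0, -371856/49727]
5 nonzero rows, so the 5 vectors span a space of dimension 5.
Since 5 = 5, the vectors are linearly independent.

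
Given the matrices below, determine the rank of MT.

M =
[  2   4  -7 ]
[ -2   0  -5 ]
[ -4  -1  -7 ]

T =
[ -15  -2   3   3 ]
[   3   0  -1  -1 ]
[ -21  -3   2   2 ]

2

First compute MT:
[[129,  17, -12, -12],
 [135,  19, -16, -16],
 [204,  29, -25, -25]]
Now row reduce the product.
R2 ← R2 − (45/43)·R1: [0, 52/43, -148/43, -148/43]
R3 ← R3 − (68/43)·R1: [0, 91/43, -259/43, -259/43]
R3 ← R3 − (7/4)·R2: [0, 0, 0, 0]
2 nonzero rows, so rank(MT) = 2.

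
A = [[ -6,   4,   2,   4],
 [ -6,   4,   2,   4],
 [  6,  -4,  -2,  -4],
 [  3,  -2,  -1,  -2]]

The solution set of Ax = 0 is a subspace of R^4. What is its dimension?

3

Row reduce to echelon form.
R2 ← R2 − R1: [0, 0, 0, 0]
R3 ← R3 + R1: [0, 0, 0, 0]
R4 ← R4 + (1/2)·R1: [0, 0, 0, 0]
1 nonzero row, so rank(A) = 1.
A has 4 columns; by rank–nullity, nullity = 4 − 1 = 3.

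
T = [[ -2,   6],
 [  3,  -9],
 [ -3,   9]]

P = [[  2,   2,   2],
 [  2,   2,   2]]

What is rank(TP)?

1

First compute TP:
[[  8,   8,   8],
 [-12, -12, -12],
 [ 12,  12,  12]]
Now row reduce the product.
R2 ← R2 + (3/2)·R1: [0, 0, 0]
R3 ← R3 − (3/2)·R1: [0, 0, 0]
1 nonzero row, so rank(TP) = 1.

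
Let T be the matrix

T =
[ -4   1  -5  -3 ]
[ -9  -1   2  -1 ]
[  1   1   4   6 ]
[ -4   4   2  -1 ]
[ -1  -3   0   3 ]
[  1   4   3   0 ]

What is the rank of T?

4

Row reduce to echelon form.
R2 ← R2 − (9/4)·R1: [0, -13/4, 53/4, 23/4]
R3 ← R3 + (1/4)·R1: [0, 5/4, 11/4, 21/4]
R4 ← R4 − R1: [0, 3, 7, 2]
R5 ← R5 − (1/4)·R1: [0, -13/4, 5/4, 15/4]
R6 ← R6 + (1/4)·R1: [0, 17/4, 7/4, -3/4]
R3 ← R3 + (5/13)·R2: [0, 0, 102/13, 97/13]
R4 ← R4 + (12/13)·R2: [0, 0, 250/13, 95/13]
R5 ← R5 − R2: [0, 0, -12, -2]
R6 ← R6 + (17/13)·R2: [0, 0, 248/13, 88/13]
R4 ← R4 − (125/51)·R3: [0, 0, 0, -560/51]
R5 ← R5 + (26/17)·R3: [0, 0, 0, 160/17]
R6 ← R6 − (124/51)·R3: [0, 0, 0, -580/51]
R5 ← R5 + (6/7)·R4: [0, 0, 0, 0]
R6 ← R6 − (29/28)·R4: [0, 0, 0, 0]
Echelon form has 4 nonzero rows, so rank(T) = 4.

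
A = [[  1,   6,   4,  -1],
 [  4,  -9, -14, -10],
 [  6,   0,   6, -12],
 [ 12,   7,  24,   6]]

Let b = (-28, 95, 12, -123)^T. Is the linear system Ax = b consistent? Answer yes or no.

Row reduce the augmented matrix [A | b].
R2 ← R2 − (4)·R1: [0, -33, -30, -6, 207]
R3 ← R3 − (6)·R1: [0, -36, -18, -6, 180]
R4 ← R4 − (12)·R1: [0, -65, -24, 18, 213]
R3 ← R3 − (12/11)·R2: [0, 0, 162/11, 6/11, -504/11]
R4 ← R4 − (65/33)·R2: [0, 0, 386/11, 328/11, -2142/11]
R4 ← R4 − (193/81)·R3: [0, 0, 0, 770/27, -770/9]
The echelon form has 4 nonzero rows, and every pivot lies in the first 4 columns, so rank(A) = rank([A|b]) = 4.
The system is consistent.

yes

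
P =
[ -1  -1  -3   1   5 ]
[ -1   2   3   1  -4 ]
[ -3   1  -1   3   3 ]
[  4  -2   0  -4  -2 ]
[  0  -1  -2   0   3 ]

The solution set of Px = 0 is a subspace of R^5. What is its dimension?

Row reduce to echelon form.
R2 ← R2 − R1: [0, 3, 6, 0, -9]
R3 ← R3 − (3)·R1: [0, 4, 8, 0, -12]
R4 ← R4 + (4)·R1: [0, -6, -12, 0, 18]
R3 ← R3 − (4/3)·R2: [0, 0, 0, 0, 0]
R4 ← R4 + (2)·R2: [0, 0, 0, 0, 0]
R5 ← R5 + (1/3)·R2: [0, 0, 0, 0, 0]
2 nonzero rows, so rank(P) = 2.
P has 5 columns; by rank–nullity, nullity = 5 − 2 = 3.

3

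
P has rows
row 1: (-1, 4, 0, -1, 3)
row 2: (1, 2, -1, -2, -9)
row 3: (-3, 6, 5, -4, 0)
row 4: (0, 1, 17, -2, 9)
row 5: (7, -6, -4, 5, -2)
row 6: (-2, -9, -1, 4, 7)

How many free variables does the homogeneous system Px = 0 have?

Row reduce to echelon form.
R2 ← R2 + R1: [0, 6, -1, -3, -6]
R3 ← R3 − (3)·R1: [0, -6, 5, -1, -9]
R5 ← R5 + (7)·R1: [0, 22, -4, -2, 19]
R6 ← R6 − (2)·R1: [0, -17, -1, 6, 1]
R3 ← R3 + R2: [0, 0, 4, -4, -15]
R4 ← R4 − (1/6)·R2: [0, 0, 103/6, -3/2, 10]
R5 ← R5 − (11/3)·R2: [0, 0, -1/3, 9, 41]
R6 ← R6 + (17/6)·R2: [0, 0, -23/6, -5/2, -16]
R4 ← R4 − (103/24)·R3: [0, 0, 0, 47/3, 595/8]
R5 ← R5 + (1/12)·R3: [0, 0, 0, 26/3, 159/4]
R6 ← R6 + (23/24)·R3: [0, 0, 0, -19/3, -243/8]
R5 ← R5 − (26/47)·R4: [0, 0, 0, 0, -131/94]
R6 ← R6 + (19/47)·R4: [0, 0, 0, 0, -29/94]
R6 ← R6 − (29/131)·R5: [0, 0, 0, 0, 0]
5 nonzero rows, so rank(P) = 5.
P has 5 columns; by rank–nullity, nullity = 5 − 5 = 0.

0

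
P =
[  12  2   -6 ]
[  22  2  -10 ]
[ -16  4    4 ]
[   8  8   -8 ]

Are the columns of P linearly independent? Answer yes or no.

no

Row reduce P to echelon form.
R2 ← R2 − (11/6)·R1: [0, -5/3, 1]
R3 ← R3 + (4/3)·R1: [0, 20/3, -4]
R4 ← R4 − (2/3)·R1: [0, 20/3, -4]
R3 ← R3 + (4)·R2: [0, 0, 0]
R4 ← R4 + (4)·R2: [0, 0, 0]
2 pivots among 3 columns.
Only 2 < 3 pivot columns, so the columns are linearly dependent.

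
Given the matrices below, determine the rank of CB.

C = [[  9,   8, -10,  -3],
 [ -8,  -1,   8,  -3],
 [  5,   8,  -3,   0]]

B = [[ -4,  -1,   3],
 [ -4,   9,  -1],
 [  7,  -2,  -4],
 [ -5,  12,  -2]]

3

First compute CB:
[[-123,  47,  65],
 [107, -53, -49],
 [-73,  73,  19]]
Now row reduce the product.
R2 ← R2 + (107/123)·R1: [0, -1490/123, 928/123]
R3 ← R3 − (73/123)·R1: [0, 5548/123, -2408/123]
R3 ← R3 + (2774/745)·R2: [0, 0, 6344/745]
3 nonzero rows, so rank(CB) = 3.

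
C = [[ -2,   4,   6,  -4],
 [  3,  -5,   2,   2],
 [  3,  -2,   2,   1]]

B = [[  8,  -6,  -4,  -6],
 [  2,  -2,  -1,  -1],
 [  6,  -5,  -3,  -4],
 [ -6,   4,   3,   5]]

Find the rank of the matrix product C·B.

First compute CB:
[[ 52, -42, -26, -36],
 [ 14, -10,  -7, -11],
 [ 26, -20, -13, -19]]
Now row reduce the product.
R2 ← R2 − (7/26)·R1: [0, 17/13, 0, -17/13]
R3 ← R3 − (1/2)·R1: [0, 1, 0, -1]
R3 ← R3 − (13/17)·R2: [0, 0, 0, 0]
2 nonzero rows, so rank(CB) = 2.

2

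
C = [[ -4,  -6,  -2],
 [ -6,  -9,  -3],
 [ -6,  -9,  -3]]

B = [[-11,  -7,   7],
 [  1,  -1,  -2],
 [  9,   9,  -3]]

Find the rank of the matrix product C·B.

First compute CB:
[[ 20,  16, -10],
 [ 30,  24, -15],
 [ 30,  24, -15]]
Now row reduce the product.
R2 ← R2 − (3/2)·R1: [0, 0, 0]
R3 ← R3 − (3/2)·R1: [0, 0, 0]
1 nonzero row, so rank(CB) = 1.

1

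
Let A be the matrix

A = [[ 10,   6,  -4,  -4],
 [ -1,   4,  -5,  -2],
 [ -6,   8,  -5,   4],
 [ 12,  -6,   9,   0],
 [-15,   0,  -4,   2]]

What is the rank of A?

Row reduce to echelon form.
R2 ← R2 + (1/10)·R1: [0, 23/5, -27/5, -12/5]
R3 ← R3 + (3/5)·R1: [0, 58/5, -37/5, 8/5]
R4 ← R4 − (6/5)·R1: [0, -66/5, 69/5, 24/5]
R5 ← R5 + (3/2)·R1: [0, 9, -10, -4]
R3 ← R3 − (58/23)·R2: [0, 0, 143/23, 176/23]
R4 ← R4 + (66/23)·R2: [0, 0, -39/23, -48/23]
R5 ← R5 − (45/23)·R2: [0, 0, 13/23, 16/23]
R4 ← R4 + (3/11)·R3: [0, 0, 0, 0]
R5 ← R5 − (1/11)·R3: [0, 0, 0, 0]
Echelon form has 3 nonzero rows, so rank(A) = 3.

3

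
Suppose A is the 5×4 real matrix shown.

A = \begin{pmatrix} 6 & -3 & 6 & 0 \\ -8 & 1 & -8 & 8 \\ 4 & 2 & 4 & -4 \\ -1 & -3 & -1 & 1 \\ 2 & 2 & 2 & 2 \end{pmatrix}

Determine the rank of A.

3

Row reduce to echelon form.
R2 ← R2 + (4/3)·R1: [0, -3, 0, 8]
R3 ← R3 − (2/3)·R1: [0, 4, 0, -4]
R4 ← R4 + (1/6)·R1: [0, -7/2, 0, 1]
R5 ← R5 − (1/3)·R1: [0, 3, 0, 2]
R3 ← R3 + (4/3)·R2: [0, 0, 0, 20/3]
R4 ← R4 − (7/6)·R2: [0, 0, 0, -25/3]
R5 ← R5 + R2: [0, 0, 0, 10]
R4 ← R4 + (5/4)·R3: [0, 0, 0, 0]
R5 ← R5 − (3/2)·R3: [0, 0, 0, 0]
Echelon form has 3 nonzero rows, so rank(A) = 3.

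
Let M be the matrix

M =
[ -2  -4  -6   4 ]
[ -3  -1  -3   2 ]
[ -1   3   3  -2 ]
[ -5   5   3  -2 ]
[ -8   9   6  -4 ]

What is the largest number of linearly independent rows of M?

Row reduce to echelon form.
R2 ← R2 − (3/2)·R1: [0, 5, 6, -4]
R3 ← R3 − (1/2)·R1: [0, 5, 6, -4]
R4 ← R4 − (5/2)·R1: [0, 15, 18, -12]
R5 ← R5 − (4)·R1: [0, 25, 30, -20]
R3 ← R3 − R2: [0, 0, 0, 0]
R4 ← R4 − (3)·R2: [0, 0, 0, 0]
R5 ← R5 − (5)·R2: [0, 0, 0, 0]
Echelon form has 2 nonzero rows, so rank(M) = 2.
The rank gives the maximum number of linearly independent rows: 2.

2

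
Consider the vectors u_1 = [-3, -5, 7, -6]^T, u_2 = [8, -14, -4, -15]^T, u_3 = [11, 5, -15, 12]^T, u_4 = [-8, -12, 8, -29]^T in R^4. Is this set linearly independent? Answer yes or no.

no

Form the matrix with these vectors as rows and row reduce.
R2 ← R2 + (8/3)·R1: [0, -82/3, 44/3, -31]
R3 ← R3 + (11/3)·R1: [0, -40/3, 32/3, -10]
R4 ← R4 − (8/3)·R1: [0, 4/3, -32/3, -13]
R3 ← R3 − (20/41)·R2: [0, 0, 144/41, 210/41]
R4 ← R4 + (2/41)·R2: [0, 0, -408/41, -595/41]
R4 ← R4 + (17/6)·R3: [0, 0, 0, 0]
3 nonzero rows, so the 4 vectors span a space of dimension 3.
Since 3 < 4, the vectors are linearly dependent.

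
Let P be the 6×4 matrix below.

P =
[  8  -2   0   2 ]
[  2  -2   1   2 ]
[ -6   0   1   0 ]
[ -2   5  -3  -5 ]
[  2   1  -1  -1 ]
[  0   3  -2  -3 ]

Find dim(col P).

2

Row reduce to echelon form.
R2 ← R2 − (1/4)·R1: [0, -3/2, 1, 3/2]
R3 ← R3 + (3/4)·R1: [0, -3/2, 1, 3/2]
R4 ← R4 + (1/4)·R1: [0, 9/2, -3, -9/2]
R5 ← R5 − (1/4)·R1: [0, 3/2, -1, -3/2]
R3 ← R3 − R2: [0, 0, 0, 0]
R4 ← R4 + (3)·R2: [0, 0, 0, 0]
R5 ← R5 + R2: [0, 0, 0, 0]
R6 ← R6 + (2)·R2: [0, 0, 0, 0]
Echelon form has 2 nonzero rows, so rank(P) = 2.
The column space has dimension equal to the rank: 2.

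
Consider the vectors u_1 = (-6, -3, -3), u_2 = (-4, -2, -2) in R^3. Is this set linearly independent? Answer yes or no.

Form the matrix with these vectors as rows and row reduce.
R2 ← R2 − (2/3)·R1: [0, 0, 0]
1 nonzero row, so the 2 vectors span a space of dimension 1.
Since 1 < 2, the vectors are linearly dependent.

no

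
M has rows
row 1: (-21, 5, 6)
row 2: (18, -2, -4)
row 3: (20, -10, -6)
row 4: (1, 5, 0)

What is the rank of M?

3

Row reduce to echelon form.
R2 ← R2 + (6/7)·R1: [0, 16/7, 8/7]
R3 ← R3 + (20/21)·R1: [0, -110/21, -2/7]
R4 ← R4 + (1/21)·R1: [0, 110/21, 2/7]
R3 ← R3 + (55/24)·R2: [0, 0, 7/3]
R4 ← R4 − (55/24)·R2: [0, 0, -7/3]
R4 ← R4 + R3: [0, 0, 0]
Echelon form has 3 nonzero rows, so rank(M) = 3.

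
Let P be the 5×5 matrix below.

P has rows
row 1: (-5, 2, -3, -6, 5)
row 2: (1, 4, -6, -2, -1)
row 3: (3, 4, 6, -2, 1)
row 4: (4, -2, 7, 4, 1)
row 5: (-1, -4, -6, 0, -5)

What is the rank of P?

5

Row reduce to echelon form.
R2 ← R2 + (1/5)·R1: [0, 22/5, -33/5, -16/5, 0]
R3 ← R3 + (3/5)·R1: [0, 26/5, 21/5, -28/5, 4]
R4 ← R4 + (4/5)·R1: [0, -2/5, 23/5, -4/5, 5]
R5 ← R5 − (1/5)·R1: [0, -22/5, -27/5, 6/5, -6]
R3 ← R3 − (13/11)·R2: [0, 0, 12, -20/11, 4]
R4 ← R4 + (1/11)·R2: [0, 0, 4, -12/11, 5]
R5 ← R5 + R2: [0, 0, -12, -2, -6]
R4 ← R4 − (1/3)·R3: [0, 0, 0, -16/33, 11/3]
R5 ← R5 + R3: [0, 0, 0, -42/11, -2]
R5 ← R5 − (63/8)·R4: [0, 0, 0, 0, -247/8]
Echelon form has 5 nonzero rows, so rank(P) = 5.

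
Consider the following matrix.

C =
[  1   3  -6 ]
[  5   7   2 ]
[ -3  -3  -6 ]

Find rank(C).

2

Row reduce to echelon form.
R2 ← R2 − (5)·R1: [0, -8, 32]
R3 ← R3 + (3)·R1: [0, 6, -24]
R3 ← R3 + (3/4)·R2: [0, 0, 0]
Echelon form has 2 nonzero rows, so rank(C) = 2.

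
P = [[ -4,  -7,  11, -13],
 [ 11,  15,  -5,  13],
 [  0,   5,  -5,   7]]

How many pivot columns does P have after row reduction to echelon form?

Row reduce to echelon form.
R2 ← R2 + (11/4)·R1: [0, -17/4, 101/4, -91/4]
R3 ← R3 + (20/17)·R2: [0, 0, 420/17, -336/17]
Echelon form has 3 nonzero rows, so rank(P) = 3.
Each nonzero row contributes one pivot column: 3 pivot columns.

3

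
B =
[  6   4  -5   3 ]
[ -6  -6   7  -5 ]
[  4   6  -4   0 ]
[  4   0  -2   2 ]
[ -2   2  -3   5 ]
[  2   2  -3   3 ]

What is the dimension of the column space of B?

Row reduce to echelon form.
R2 ← R2 + R1: [0, -2, 2, -2]
R3 ← R3 − (2/3)·R1: [0, 10/3, -2/3, -2]
R4 ← R4 − (2/3)·R1: [0, -8/3, 4/3, 0]
R5 ← R5 + (1/3)·R1: [0, 10/3, -14/3, 6]
R6 ← R6 − (1/3)·R1: [0, 2/3, -4/3, 2]
R3 ← R3 + (5/3)·R2: [0, 0, 8/3, -16/3]
R4 ← R4 − (4/3)·R2: [0, 0, -4/3, 8/3]
R5 ← R5 + (5/3)·R2: [0, 0, -4/3, 8/3]
R6 ← R6 + (1/3)·R2: [0, 0, -2/3, 4/3]
R4 ← R4 + (1/2)·R3: [0, 0, 0, 0]
R5 ← R5 + (1/2)·R3: [0, 0, 0, 0]
R6 ← R6 + (1/4)·R3: [0, 0, 0, 0]
Echelon form has 3 nonzero rows, so rank(B) = 3.
The column space has dimension equal to the rank: 3.

3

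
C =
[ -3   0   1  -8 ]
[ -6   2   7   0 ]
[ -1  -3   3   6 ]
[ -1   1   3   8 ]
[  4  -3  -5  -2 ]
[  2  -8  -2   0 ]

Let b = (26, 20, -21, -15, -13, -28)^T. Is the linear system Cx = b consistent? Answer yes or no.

Row reduce the augmented matrix [C | b].
R2 ← R2 − (2)·R1: [0, 2, 5, 16, -32]
R3 ← R3 − (1/3)·R1: [0, -3, 8/3, 26/3, -89/3]
R4 ← R4 − (1/3)·R1: [0, 1, 8/3, 32/3, -71/3]
R5 ← R5 + (4/3)·R1: [0, -3, -11/3, -38/3, 65/3]
R6 ← R6 + (2/3)·R1: [0, -8, -4/3, -16/3, -32/3]
R3 ← R3 + (3/2)·R2: [0, 0, 61/6, 98/3, -233/3]
R4 ← R4 − (1/2)·R2: [0, 0, 1/6, 8/3, -23/3]
R5 ← R5 + (3/2)·R2: [0, 0, 23/6, 34/3, -79/3]
R6 ← R6 + (4)·R2: [0, 0, 56/3, 176/3, -416/3]
R4 ← R4 − (1/61)·R3: [0, 0, 0, 130/61, -390/61]
R5 ← R5 − (23/61)·R3: [0, 0, 0, -60/61, 180/61]
R6 ← R6 − (112/61)·R3: [0, 0, 0, -80/61, 240/61]
R5 ← R5 + (6/13)·R4: [0, 0, 0, 0, 0]
R6 ← R6 + (8/13)·R4: [0, 0, 0, 0, 0]
The echelon form has 4 nonzero rows, and every pivot lies in the first 4 columns, so rank(C) = rank([C|b]) = 4.
The system is consistent.

yes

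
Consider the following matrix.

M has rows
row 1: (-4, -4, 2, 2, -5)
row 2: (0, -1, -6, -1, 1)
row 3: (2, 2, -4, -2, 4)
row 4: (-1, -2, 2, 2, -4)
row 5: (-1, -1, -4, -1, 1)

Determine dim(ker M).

Row reduce to echelon form.
R3 ← R3 + (1/2)·R1: [0, 0, -3, -1, 3/2]
R4 ← R4 − (1/4)·R1: [0, -1, 3/2, 3/2, -11/4]
R5 ← R5 − (1/4)·R1: [0, 0, -9/2, -3/2, 9/4]
R4 ← R4 − R2: [0, 0, 15/2, 5/2, -15/4]
R4 ← R4 + (5/2)·R3: [0, 0, 0, 0, 0]
R5 ← R5 − (3/2)·R3: [0, 0, 0, 0, 0]
3 nonzero rows, so rank(M) = 3.
M has 5 columns; by rank–nullity, nullity = 5 − 3 = 2.

2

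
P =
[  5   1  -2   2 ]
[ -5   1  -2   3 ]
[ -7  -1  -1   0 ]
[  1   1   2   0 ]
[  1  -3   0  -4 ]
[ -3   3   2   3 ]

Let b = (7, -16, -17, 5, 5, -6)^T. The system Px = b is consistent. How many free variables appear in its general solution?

1

Row reduce the augmented matrix [P | b].
R2 ← R2 + R1: [0, 2, -4, 5, -9]
R3 ← R3 + (7/5)·R1: [0, 2/5, -19/5, 14/5, -36/5]
R4 ← R4 − (1/5)·R1: [0, 4/5, 12/5, -2/5, 18/5]
R5 ← R5 − (1/5)·R1: [0, -16/5, 2/5, -22/5, 18/5]
R6 ← R6 + (3/5)·R1: [0, 18/5, 4/5, 21/5, -9/5]
R3 ← R3 − (1/5)·R2: [0, 0, -3, 9/5, -27/5]
R4 ← R4 − (2/5)·R2: [0, 0, 4, -12/5, 36/5]
R5 ← R5 + (8/5)·R2: [0, 0, -6, 18/5, -54/5]
R6 ← R6 − (9/5)·R2: [0, 0, 8, -24/5, 72/5]
R4 ← R4 + (4/3)·R3: [0, 0, 0, 0, 0]
R5 ← R5 − (2)·R3: [0, 0, 0, 0, 0]
R6 ← R6 + (8/3)·R3: [0, 0, 0, 0, 0]
The echelon form has 3 nonzero rows, and every pivot lies in the first 4 columns, so rank(P) = rank([P|b]) = 3.
The system is consistent.
Free variables = (unknowns) − (rank) = 4 − 3 = 1.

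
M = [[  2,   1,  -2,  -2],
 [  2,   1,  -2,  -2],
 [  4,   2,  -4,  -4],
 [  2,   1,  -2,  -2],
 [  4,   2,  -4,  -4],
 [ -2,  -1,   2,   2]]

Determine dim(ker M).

Row reduce to echelon form.
R2 ← R2 − R1: [0, 0, 0, 0]
R3 ← R3 − (2)·R1: [0, 0, 0, 0]
R4 ← R4 − R1: [0, 0, 0, 0]
R5 ← R5 − (2)·R1: [0, 0, 0, 0]
R6 ← R6 + R1: [0, 0, 0, 0]
1 nonzero row, so rank(M) = 1.
M has 4 columns; by rank–nullity, nullity = 4 − 1 = 3.

3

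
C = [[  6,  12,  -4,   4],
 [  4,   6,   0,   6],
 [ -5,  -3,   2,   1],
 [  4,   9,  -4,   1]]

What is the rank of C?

Row reduce to echelon form.
R2 ← R2 − (2/3)·R1: [0, -2, 8/3, 10/3]
R3 ← R3 + (5/6)·R1: [0, 7, -4/3, 13/3]
R4 ← R4 − (2/3)·R1: [0, 1, -4/3, -5/3]
R3 ← R3 + (7/2)·R2: [0, 0, 8, 16]
R4 ← R4 + (1/2)·R2: [0, 0, 0, 0]
Echelon form has 3 nonzero rows, so rank(C) = 3.

3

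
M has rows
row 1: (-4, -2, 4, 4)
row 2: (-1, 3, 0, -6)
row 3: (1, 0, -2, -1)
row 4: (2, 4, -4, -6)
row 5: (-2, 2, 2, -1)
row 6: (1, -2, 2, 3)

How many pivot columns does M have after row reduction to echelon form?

4

Row reduce to echelon form.
R2 ← R2 − (1/4)·R1: [0, 7/2, -1, -7]
R3 ← R3 + (1/4)·R1: [0, -1/2, -1, 0]
R4 ← R4 + (1/2)·R1: [0, 3, -2, -4]
R5 ← R5 − (1/2)·R1: [0, 3, 0, -3]
R6 ← R6 + (1/4)·R1: [0, -5/2, 3, 4]
R3 ← R3 + (1/7)·R2: [0, 0, -8/7, -1]
R4 ← R4 − (6/7)·R2: [0, 0, -8/7, 2]
R5 ← R5 − (6/7)·R2: [0, 0, 6/7, 3]
R6 ← R6 + (5/7)·R2: [0, 0, 16/7, -1]
R4 ← R4 − R3: [0, 0, 0, 3]
R5 ← R5 + (3/4)·R3: [0, 0, 0, 9/4]
R6 ← R6 + (2)·R3: [0, 0, 0, -3]
R5 ← R5 − (3/4)·R4: [0, 0, 0, 0]
R6 ← R6 + R4: [0, 0, 0, 0]
Echelon form has 4 nonzero rows, so rank(M) = 4.
Each nonzero row contributes one pivot column: 4 pivot columns.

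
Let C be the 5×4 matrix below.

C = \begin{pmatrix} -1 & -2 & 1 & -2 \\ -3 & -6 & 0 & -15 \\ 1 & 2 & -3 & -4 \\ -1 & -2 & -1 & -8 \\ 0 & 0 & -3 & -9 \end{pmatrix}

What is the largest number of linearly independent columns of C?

Row reduce to echelon form.
R2 ← R2 − (3)·R1: [0, 0, -3, -9]
R3 ← R3 + R1: [0, 0, -2, -6]
R4 ← R4 − R1: [0, 0, -2, -6]
R3 ← R3 − (2/3)·R2: [0, 0, 0, 0]
R4 ← R4 − (2/3)·R2: [0, 0, 0, 0]
R5 ← R5 − R2: [0, 0, 0, 0]
Echelon form has 2 nonzero rows, so rank(C) = 2.
The rank gives the maximum number of linearly independent columns: 2.

2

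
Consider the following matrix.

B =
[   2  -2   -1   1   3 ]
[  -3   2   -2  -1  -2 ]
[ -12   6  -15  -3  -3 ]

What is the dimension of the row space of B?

2

Row reduce to echelon form.
R2 ← R2 + (3/2)·R1: [0, -1, -7/2, 1/2, 5/2]
R3 ← R3 + (6)·R1: [0, -6, -21, 3, 15]
R3 ← R3 − (6)·R2: [0, 0, 0, 0, 0]
Echelon form has 2 nonzero rows, so rank(B) = 2.
The row space has dimension equal to the rank: 2.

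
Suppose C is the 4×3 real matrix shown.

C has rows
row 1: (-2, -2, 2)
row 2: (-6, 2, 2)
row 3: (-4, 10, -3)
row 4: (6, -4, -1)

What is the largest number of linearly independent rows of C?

Row reduce to echelon form.
R2 ← R2 − (3)·R1: [0, 8, -4]
R3 ← R3 − (2)·R1: [0, 14, -7]
R4 ← R4 + (3)·R1: [0, -10, 5]
R3 ← R3 − (7/4)·R2: [0, 0, 0]
R4 ← R4 + (5/4)·R2: [0, 0, 0]
Echelon form has 2 nonzero rows, so rank(C) = 2.
The rank gives the maximum number of linearly independent rows: 2.

2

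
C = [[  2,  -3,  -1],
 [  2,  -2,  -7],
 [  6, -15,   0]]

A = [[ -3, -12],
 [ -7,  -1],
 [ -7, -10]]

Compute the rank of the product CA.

2

First compute CA:
[[ 22, -11],
 [ 57,  48],
 [ 87, -57]]
Now row reduce the product.
R2 ← R2 − (57/22)·R1: [0, 153/2]
R3 ← R3 − (87/22)·R1: [0, -27/2]
R3 ← R3 + (3/17)·R2: [0, 0]
2 nonzero rows, so rank(CA) = 2.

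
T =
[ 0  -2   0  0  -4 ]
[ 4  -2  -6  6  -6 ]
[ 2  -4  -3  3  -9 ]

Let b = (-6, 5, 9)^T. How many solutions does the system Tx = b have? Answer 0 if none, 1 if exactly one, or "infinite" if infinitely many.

0

Row reduce the augmented matrix [T | b].
Swap R1 ↔ R2
R3 ← R3 − (1/2)·R1: [0, -3, 0, 0, -6, 13/2]
R3 ← R3 − (3/2)·R2: [0, 0, 0, 0, 0, 31/2]
The echelon form has 3 nonzero rows; the last pivot sits in the augmented column, so rank(T) = 2 but rank([T|b]) = 3.
Since the ranks differ, the system is inconsistent.
It has no solutions.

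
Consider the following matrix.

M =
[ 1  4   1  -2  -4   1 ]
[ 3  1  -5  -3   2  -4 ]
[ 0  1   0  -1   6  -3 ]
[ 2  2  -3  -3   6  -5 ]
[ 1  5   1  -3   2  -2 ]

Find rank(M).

3

Row reduce to echelon form.
R2 ← R2 − (3)·R1: [0, -11, -8, 3, 14, -7]
R4 ← R4 − (2)·R1: [0, -6, -5, 1, 14, -7]
R5 ← R5 − R1: [0, 1, 0, -1, 6, -3]
R3 ← R3 + (1/11)·R2: [0, 0, -8/11, -8/11, 80/11, -40/11]
R4 ← R4 − (6/11)·R2: [0, 0, -7/11, -7/11, 70/11, -35/11]
R5 ← R5 + (1/11)·R2: [0, 0, -8/11, -8/11, 80/11, -40/11]
R4 ← R4 − (7/8)·R3: [0, 0, 0, 0, 0, 0]
R5 ← R5 − R3: [0, 0, 0, 0, 0, 0]
Echelon form has 3 nonzero rows, so rank(M) = 3.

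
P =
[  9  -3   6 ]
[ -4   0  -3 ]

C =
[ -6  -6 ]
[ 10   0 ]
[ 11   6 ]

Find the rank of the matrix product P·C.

2

First compute PC:
[[-18, -18],
 [ -9,   6]]
Now row reduce the product.
R2 ← R2 − (1/2)·R1: [0, 15]
2 nonzero rows, so rank(PC) = 2.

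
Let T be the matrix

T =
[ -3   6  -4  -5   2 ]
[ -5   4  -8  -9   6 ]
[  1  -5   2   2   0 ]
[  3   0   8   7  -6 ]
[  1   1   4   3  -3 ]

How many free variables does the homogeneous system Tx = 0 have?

Row reduce to echelon form.
R2 ← R2 − (5/3)·R1: [0, -6, -4/3, -2/3, 8/3]
R3 ← R3 + (1/3)·R1: [0, -3, 2/3, 1/3, 2/3]
R4 ← R4 + R1: [0, 6, 4, 2, -4]
R5 ← R5 + (1/3)·R1: [0, 3, 8/3, 4/3, -7/3]
R3 ← R3 − (1/2)·R2: [0, 0, 4/3, 2/3, -2/3]
R4 ← R4 + R2: [0, 0, 8/3, 4/3, -4/3]
R5 ← R5 + (1/2)·R2: [0, 0, 2, 1, -1]
R4 ← R4 − (2)·R3: [0, 0, 0, 0, 0]
R5 ← R5 − (3/2)·R3: [0, 0, 0, 0, 0]
3 nonzero rows, so rank(T) = 3.
T has 5 columns; by rank–nullity, nullity = 5 − 3 = 2.

2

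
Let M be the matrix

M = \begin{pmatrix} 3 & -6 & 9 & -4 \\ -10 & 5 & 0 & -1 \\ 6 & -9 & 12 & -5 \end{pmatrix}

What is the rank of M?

Row reduce to echelon form.
R2 ← R2 + (10/3)·R1: [0, -15, 30, -43/3]
R3 ← R3 − (2)·R1: [0, 3, -6, 3]
R3 ← R3 + (1/5)·R2: [0, 0, 0, 2/15]
Echelon form has 3 nonzero rows, so rank(M) = 3.

3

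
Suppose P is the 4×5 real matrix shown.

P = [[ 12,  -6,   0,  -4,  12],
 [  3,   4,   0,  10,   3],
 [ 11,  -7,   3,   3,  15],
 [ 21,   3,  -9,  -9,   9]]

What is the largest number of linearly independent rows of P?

Row reduce to echelon form.
R2 ← R2 − (1/4)·R1: [0, 11/2, 0, 11, 0]
R3 ← R3 − (11/12)·R1: [0, -3/2, 3, 20/3, 4]
R4 ← R4 − (7/4)·R1: [0, 27/2, -9, -2, -12]
R3 ← R3 + (3/11)·R2: [0, 0, 3, 29/3, 4]
R4 ← R4 − (27/11)·R2: [0, 0, -9, -29, -12]
R4 ← R4 + (3)·R3: [0, 0, 0, 0, 0]
Echelon form has 3 nonzero rows, so rank(P) = 3.
The rank gives the maximum number of linearly independent rows: 3.

3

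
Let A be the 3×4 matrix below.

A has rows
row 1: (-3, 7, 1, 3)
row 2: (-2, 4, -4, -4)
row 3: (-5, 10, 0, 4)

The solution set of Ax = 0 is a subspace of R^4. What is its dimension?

1

Row reduce to echelon form.
R2 ← R2 − (2/3)·R1: [0, -2/3, -14/3, -6]
R3 ← R3 − (5/3)·R1: [0, -5/3, -5/3, -1]
R3 ← R3 − (5/2)·R2: [0, 0, 10, 14]
3 nonzero rows, so rank(A) = 3.
A has 4 columns; by rank–nullity, nullity = 4 − 3 = 1.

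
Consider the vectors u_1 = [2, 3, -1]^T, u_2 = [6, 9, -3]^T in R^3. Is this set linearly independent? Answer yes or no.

Form the matrix with these vectors as rows and row reduce.
R2 ← R2 − (3)·R1: [0, 0, 0]
1 nonzero row, so the 2 vectors span a space of dimension 1.
Since 1 < 2, the vectors are linearly dependent.

no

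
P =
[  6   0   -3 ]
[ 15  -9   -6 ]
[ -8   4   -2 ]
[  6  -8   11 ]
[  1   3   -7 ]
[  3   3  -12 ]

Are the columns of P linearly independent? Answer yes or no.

Row reduce P to echelon form.
R2 ← R2 − (5/2)·R1: [0, -9, 3/2]
R3 ← R3 + (4/3)·R1: [0, 4, -6]
R4 ← R4 − R1: [0, -8, 14]
R5 ← R5 − (1/6)·R1: [0, 3, -13/2]
R6 ← R6 − (1/2)·R1: [0, 3, -21/2]
R3 ← R3 + (4/9)·R2: [0, 0, -16/3]
R4 ← R4 − (8/9)·R2: [0, 0, 38/3]
R5 ← R5 + (1/3)·R2: [0, 0, -6]
R6 ← R6 + (1/3)·R2: [0, 0, -10]
R4 ← R4 + (19/8)·R3: [0, 0, 0]
R5 ← R5 − (9/8)·R3: [0, 0, 0]
R6 ← R6 − (15/8)·R3: [0, 0, 0]
3 pivots among 3 columns.
Every column is a pivot column, so the columns are linearly independent.

yes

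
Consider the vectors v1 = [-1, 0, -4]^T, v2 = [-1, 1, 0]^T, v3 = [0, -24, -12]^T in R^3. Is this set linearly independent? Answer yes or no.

yes

Form the matrix with these vectors as rows and row reduce.
R2 ← R2 − R1: [0, 1, 4]
R3 ← R3 + (24)·R2: [0, 0, 84]
3 nonzero rows, so the 3 vectors span a space of dimension 3.
Since 3 = 3, the vectors are linearly independent.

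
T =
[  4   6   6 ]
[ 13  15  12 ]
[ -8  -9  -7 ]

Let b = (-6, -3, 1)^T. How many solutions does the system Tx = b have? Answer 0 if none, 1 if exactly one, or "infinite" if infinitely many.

Row reduce the augmented matrix [T | b].
R2 ← R2 − (13/4)·R1: [0, -9/2, -15/2, 33/2]
R3 ← R3 + (2)·R1: [0, 3, 5, -11]
R3 ← R3 + (2/3)·R2: [0, 0, 0, 0]
The echelon form has 2 nonzero rows, and every pivot lies in the first 3 columns, so rank(T) = rank([T|b]) = 2.
The system is consistent.
rank = 2 < 3 unknowns, so there are infinitely many solutions.

infinite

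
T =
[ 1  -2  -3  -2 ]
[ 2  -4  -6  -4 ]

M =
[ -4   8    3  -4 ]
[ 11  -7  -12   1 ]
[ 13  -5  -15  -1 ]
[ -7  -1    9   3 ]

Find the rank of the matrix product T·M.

1

First compute TM:
[[-51,  39,  54,  -9],
 [-102,  78, 108, -18]]
Now row reduce the product.
R2 ← R2 − (2)·R1: [0, 0, 0, 0]
1 nonzero row, so rank(TM) = 1.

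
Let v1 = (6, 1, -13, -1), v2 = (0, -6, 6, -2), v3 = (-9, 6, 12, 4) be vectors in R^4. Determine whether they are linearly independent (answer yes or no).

Form the matrix with these vectors as rows and row reduce.
R3 ← R3 + (3/2)·R1: [0, 15/2, -15/2, 5/2]
R3 ← R3 + (5/4)·R2: [0, 0, 0, 0]
2 nonzero rows, so the 3 vectors span a space of dimension 2.
Since 2 < 3, the vectors are linearly dependent.

no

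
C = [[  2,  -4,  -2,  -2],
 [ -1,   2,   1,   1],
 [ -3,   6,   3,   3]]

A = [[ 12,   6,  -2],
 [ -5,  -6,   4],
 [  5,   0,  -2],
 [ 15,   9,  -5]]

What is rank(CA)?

1

First compute CA:
[[  4,  18,  -6],
 [ -2,  -9,   3],
 [ -6, -27,   9]]
Now row reduce the product.
R2 ← R2 + (1/2)·R1: [0, 0, 0]
R3 ← R3 + (3/2)·R1: [0, 0, 0]
1 nonzero row, so rank(CA) = 1.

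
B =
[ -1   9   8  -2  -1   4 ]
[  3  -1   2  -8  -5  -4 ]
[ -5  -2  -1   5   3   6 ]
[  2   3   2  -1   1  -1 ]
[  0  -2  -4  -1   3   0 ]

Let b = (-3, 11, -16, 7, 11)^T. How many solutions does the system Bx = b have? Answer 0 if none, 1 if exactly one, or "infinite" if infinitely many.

infinite

Row reduce the augmented matrix [B | b].
R2 ← R2 + (3)·R1: [0, 26, 26, -14, -8, 8, 2]
R3 ← R3 − (5)·R1: [0, -47, -41, 15, 8, -14, -1]
R4 ← R4 + (2)·R1: [0, 21, 18, -5, -1, 7, 1]
R3 ← R3 + (47/26)·R2: [0, 0, 6, -134/13, -84/13, 6/13, 34/13]
R4 ← R4 − (21/26)·R2: [0, 0, -3, 82/13, 71/13, 7/13, -8/13]
R5 ← R5 + (1/13)·R2: [0, 0, -2, -27/13, 31/13, 8/13, 145/13]
R4 ← R4 + (1/2)·R3: [0, 0, 0, 15/13, 29/13, 10/13, 9/13]
R5 ← R5 + (1/3)·R3: [0, 0, 0, -215/39, 3/13, 10/13, 469/39]
R5 ← R5 + (43/9)·R4: [0, 0, 0, 0, 98/9, 40/9, 46/3]
The echelon form has 5 nonzero rows, and every pivot lies in the first 6 columns, so rank(B) = rank([B|b]) = 5.
The system is consistent.
rank = 5 < 6 unknowns, so there are infinitely many solutions.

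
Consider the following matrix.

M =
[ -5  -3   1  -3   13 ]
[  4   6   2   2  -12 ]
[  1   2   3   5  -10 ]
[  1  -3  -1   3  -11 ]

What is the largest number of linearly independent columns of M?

Row reduce to echelon form.
R2 ← R2 + (4/5)·R1: [0, 18/5, 14/5, -2/5, -8/5]
R3 ← R3 + (1/5)·R1: [0, 7/5, 16/5, 22/5, -37/5]
R4 ← R4 + (1/5)·R1: [0, -18/5, -4/5, 12/5, -42/5]
R3 ← R3 − (7/18)·R2: [0, 0, 19/9, 41/9, -61/9]
R4 ← R4 + R2: [0, 0, 2, 2, -10]
R4 ← R4 − (18/19)·R3: [0, 0, 0, -44/19, -68/19]
Echelon form has 4 nonzero rows, so rank(M) = 4.
The rank gives the maximum number of linearly independent columns: 4.

4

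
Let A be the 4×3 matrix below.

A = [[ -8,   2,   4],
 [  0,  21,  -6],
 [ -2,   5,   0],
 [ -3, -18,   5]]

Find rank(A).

3

Row reduce to echelon form.
R3 ← R3 − (1/4)·R1: [0, 9/2, -1]
R4 ← R4 − (3/8)·R1: [0, -75/4, 7/2]
R3 ← R3 − (3/14)·R2: [0, 0, 2/7]
R4 ← R4 + (25/28)·R2: [0, 0, -13/7]
R4 ← R4 + (13/2)·R3: [0, 0, 0]
Echelon form has 3 nonzero rows, so rank(A) = 3.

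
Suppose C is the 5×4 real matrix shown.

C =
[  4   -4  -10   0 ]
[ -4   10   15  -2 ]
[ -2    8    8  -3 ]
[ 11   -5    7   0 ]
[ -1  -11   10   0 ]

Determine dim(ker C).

Row reduce to echelon form.
R2 ← R2 + R1: [0, 6, 5, -2]
R3 ← R3 + (1/2)·R1: [0, 6, 3, -3]
R4 ← R4 − (11/4)·R1: [0, 6, 69/2, 0]
R5 ← R5 + (1/4)·R1: [0, -12, 15/2, 0]
R3 ← R3 − R2: [0, 0, -2, -1]
R4 ← R4 − R2: [0, 0, 59/2, 2]
R5 ← R5 + (2)·R2: [0, 0, 35/2, -4]
R4 ← R4 + (59/4)·R3: [0, 0, 0, -51/4]
R5 ← R5 + (35/4)·R3: [0, 0, 0, -51/4]
R5 ← R5 − R4: [0, 0, 0, 0]
4 nonzero rows, so rank(C) = 4.
C has 4 columns; by rank–nullity, nullity = 4 − 4 = 0.

0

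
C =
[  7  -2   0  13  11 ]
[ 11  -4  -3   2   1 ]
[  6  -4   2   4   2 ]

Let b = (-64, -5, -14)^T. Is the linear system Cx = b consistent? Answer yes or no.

Row reduce the augmented matrix [C | b].
R2 ← R2 − (11/7)·R1: [0, -6/7, -3, -129/7, -114/7, 669/7]
R3 ← R3 − (6/7)·R1: [0, -16/7, 2, -50/7, -52/7, 286/7]
R3 ← R3 − (8/3)·R2: [0, 0, 10, 42, 36, -214]
The echelon form has 3 nonzero rows, and every pivot lies in the first 5 columns, so rank(C) = rank([C|b]) = 3.
The system is consistent.

yes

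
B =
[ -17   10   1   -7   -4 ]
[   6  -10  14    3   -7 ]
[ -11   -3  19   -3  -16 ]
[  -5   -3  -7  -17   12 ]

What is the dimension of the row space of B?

4

Row reduce to echelon form.
R2 ← R2 + (6/17)·R1: [0, -110/17, 244/17, 9/17, -143/17]
R3 ← R3 − (11/17)·R1: [0, -161/17, 312/17, 26/17, -228/17]
R4 ← R4 − (5/17)·R1: [0, -101/17, -124/17, -254/17, 224/17]
R3 ← R3 − (161/110)·R2: [0, 0, -146/55, 83/110, -11/10]
R4 ← R4 − (101/110)·R2: [0, 0, -1126/55, -1697/110, 209/10]
R4 ← R4 − (563/73)·R3: [0, 0, 0, -1551/73, 2145/73]
Echelon form has 4 nonzero rows, so rank(B) = 4.
The row space has dimension equal to the rank: 4.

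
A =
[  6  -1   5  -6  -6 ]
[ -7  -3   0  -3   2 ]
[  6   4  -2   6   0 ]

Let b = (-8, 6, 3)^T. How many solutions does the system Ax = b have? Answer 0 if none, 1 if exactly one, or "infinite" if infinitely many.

Row reduce the augmented matrix [A | b].
R2 ← R2 + (7/6)·R1: [0, -25/6, 35/6, -10, -5, -10/3]
R3 ← R3 − R1: [0, 5, -7, 12, 6, 11]
R3 ← R3 + (6/5)·R2: [0, 0, 0, 0, 0, 7]
The echelon form has 3 nonzero rows; the last pivot sits in the augmented column, so rank(A) = 2 but rank([A|b]) = 3.
Since the ranks differ, the system is inconsistent.
It has no solutions.

0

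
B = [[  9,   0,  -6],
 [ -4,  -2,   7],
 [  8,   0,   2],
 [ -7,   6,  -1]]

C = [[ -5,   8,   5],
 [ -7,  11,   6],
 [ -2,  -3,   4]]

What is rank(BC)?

First compute BC:
[[-33,  90,  21],
 [ 20, -75,  -4],
 [-44,  58,  48],
 [ -5,  13,  -3]]
Now row reduce the product.
R2 ← R2 + (20/33)·R1: [0, -225/11, 96/11]
R3 ← R3 − (4/3)·R1: [0, -62, 20]
R4 ← R4 − (5/33)·R1: [0, -7/11, -68/11]
R3 ← R3 − (682/225)·R2: [0, 0, -484/75]
R4 ← R4 − (7/225)·R2: [0, 0, -484/75]
R4 ← R4 − R3: [0, 0, 0]
3 nonzero rows, so rank(BC) = 3.

3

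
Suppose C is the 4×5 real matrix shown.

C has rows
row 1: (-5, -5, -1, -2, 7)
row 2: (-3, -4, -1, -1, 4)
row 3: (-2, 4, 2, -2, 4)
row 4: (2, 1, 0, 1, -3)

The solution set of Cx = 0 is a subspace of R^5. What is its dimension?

3

Row reduce to echelon form.
R2 ← R2 − (3/5)·R1: [0, -1, -2/5, 1/5, -1/5]
R3 ← R3 − (2/5)·R1: [0, 6, 12/5, -6/5, 6/5]
R4 ← R4 + (2/5)·R1: [0, -1, -2/5, 1/5, -1/5]
R3 ← R3 + (6)·R2: [0, 0, 0, 0, 0]
R4 ← R4 − R2: [0, 0, 0, 0, 0]
2 nonzero rows, so rank(C) = 2.
C has 5 columns; by rank–nullity, nullity = 5 − 2 = 3.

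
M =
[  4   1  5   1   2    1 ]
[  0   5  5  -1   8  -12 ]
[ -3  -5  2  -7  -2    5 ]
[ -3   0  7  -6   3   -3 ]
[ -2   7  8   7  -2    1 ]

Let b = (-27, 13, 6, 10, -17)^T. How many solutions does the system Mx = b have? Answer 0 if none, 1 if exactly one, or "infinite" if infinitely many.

infinite

Row reduce the augmented matrix [M | b].
R3 ← R3 + (3/4)·R1: [0, -17/4, 23/4, -25/4, -1/2, 23/4, -57/4]
R4 ← R4 + (3/4)·R1: [0, 3/4, 43/4, -21/4, 9/2, -9/4, -41/4]
R5 ← R5 + (1/2)·R1: [0, 15/2, 21/2, 15/2, -1, 3/2, -61/2]
R3 ← R3 + (17/20)·R2: [0, 0, 10, -71/10, 63/10, -89/20, -16/5]
R4 ← R4 − (3/20)·R2: [0, 0, 10, -51/10, 33/10, -9/20, -61/5]
R5 ← R5 − (3/2)·R2: [0, 0, 3, 9, -13, 39/2, -50]
R4 ← R4 − R3: [0, 0, 0, 2, -3, 4, -9]
R5 ← R5 − (3/10)·R3: [0, 0, 0, 1113/100, -1489/100, 4167/200, -1226/25]
R5 ← R5 − (1113/200)·R4: [0, 0, 0, 0, 361/200, -57/40, 209/200]
The echelon form has 5 nonzero rows, and every pivot lies in the first 6 columns, so rank(M) = rank([M|b]) = 5.
The system is consistent.
rank = 5 < 6 unknowns, so there are infinitely many solutions.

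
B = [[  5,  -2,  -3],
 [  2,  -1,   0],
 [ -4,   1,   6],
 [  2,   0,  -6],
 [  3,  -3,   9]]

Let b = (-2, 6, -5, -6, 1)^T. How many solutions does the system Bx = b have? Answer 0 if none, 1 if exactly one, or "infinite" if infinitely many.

Row reduce the augmented matrix [B | b].
R2 ← R2 − (2/5)·R1: [0, -1/5, 6/5, 34/5]
R3 ← R3 + (4/5)·R1: [0, -3/5, 18/5, -33/5]
R4 ← R4 − (2/5)·R1: [0, 4/5, -24/5, -26/5]
R5 ← R5 − (3/5)·R1: [0, -9/5, 54/5, 11/5]
R3 ← R3 − (3)·R2: [0, 0, 0, -27]
R4 ← R4 + (4)·R2: [0, 0, 0, 22]
R5 ← R5 − (9)·R2: [0, 0, 0, -59]
R4 ← R4 + (22/27)·R3: [0, 0, 0, 0]
R5 ← R5 − (59/27)·R3: [0, 0, 0, 0]
The echelon form has 3 nonzero rows; the last pivot sits in the augmented column, so rank(B) = 2 but rank([B|b]) = 3.
Since the ranks differ, the system is inconsistent.
It has no solutions.

0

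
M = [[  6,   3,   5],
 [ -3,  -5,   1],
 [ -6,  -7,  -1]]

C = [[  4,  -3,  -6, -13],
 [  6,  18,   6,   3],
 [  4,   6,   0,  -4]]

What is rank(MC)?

First compute MC:
[[ 62,  66, -18, -89],
 [-38, -75, -12,  20],
 [-70, -114,  -6,  61]]
Now row reduce the product.
R2 ← R2 + (19/31)·R1: [0, -1071/31, -714/31, -1071/31]
R3 ← R3 + (35/31)·R1: [0, -1224/31, -816/31, -1224/31]
R3 ← R3 − (8/7)·R2: [0, 0, 0, 0]
2 nonzero rows, so rank(MC) = 2.

2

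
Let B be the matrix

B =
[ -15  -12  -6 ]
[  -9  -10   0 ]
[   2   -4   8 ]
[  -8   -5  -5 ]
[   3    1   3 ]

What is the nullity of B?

Row reduce to echelon form.
R2 ← R2 − (3/5)·R1: [0, -14/5, 18/5]
R3 ← R3 + (2/15)·R1: [0, -28/5, 36/5]
R4 ← R4 − (8/15)·R1: [0, 7/5, -9/5]
R5 ← R5 + (1/5)·R1: [0, -7/5, 9/5]
R3 ← R3 − (2)·R2: [0, 0, 0]
R4 ← R4 + (1/2)·R2: [0, 0, 0]
R5 ← R5 − (1/2)·R2: [0, 0, 0]
2 nonzero rows, so rank(B) = 2.
B has 3 columns; by rank–nullity, nullity = 3 − 2 = 1.

1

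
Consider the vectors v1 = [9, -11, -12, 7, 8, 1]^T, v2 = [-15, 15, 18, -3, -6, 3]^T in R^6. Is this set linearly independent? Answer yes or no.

yes

Form the matrix with these vectors as rows and row reduce.
R2 ← R2 + (5/3)·R1: [0, -10/3, -2, 26/3, 22/3, 14/3]
2 nonzero rows, so the 2 vectors span a space of dimension 2.
Since 2 = 2, the vectors are linearly independent.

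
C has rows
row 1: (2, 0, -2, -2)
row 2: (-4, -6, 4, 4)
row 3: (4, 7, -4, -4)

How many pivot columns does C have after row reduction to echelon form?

2

Row reduce to echelon form.
R2 ← R2 + (2)·R1: [0, -6, 0, 0]
R3 ← R3 − (2)·R1: [0, 7, 0, 0]
R3 ← R3 + (7/6)·R2: [0, 0, 0, 0]
Echelon form has 2 nonzero rows, so rank(C) = 2.
Each nonzero row contributes one pivot column: 2 pivot columns.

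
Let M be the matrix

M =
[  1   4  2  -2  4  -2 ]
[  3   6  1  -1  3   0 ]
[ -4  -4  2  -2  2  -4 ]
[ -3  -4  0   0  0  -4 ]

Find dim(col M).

3

Row reduce to echelon form.
R2 ← R2 − (3)·R1: [0, -6, -5, 5, -9, 6]
R3 ← R3 + (4)·R1: [0, 12, 10, -10, 18, -12]
R4 ← R4 + (3)·R1: [0, 8, 6, -6, 12, -10]
R3 ← R3 + (2)·R2: [0, 0, 0, 0, 0, 0]
R4 ← R4 + (4/3)·R2: [0, 0, -2/3, 2/3, 0, -2]
Swap R3 ↔ R4
Echelon form has 3 nonzero rows, so rank(M) = 3.
The column space has dimension equal to the rank: 3.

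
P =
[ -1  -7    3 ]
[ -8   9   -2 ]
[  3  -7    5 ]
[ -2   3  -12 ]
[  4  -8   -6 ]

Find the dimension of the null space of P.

0

Row reduce to echelon form.
R2 ← R2 − (8)·R1: [0, 65, -26]
R3 ← R3 + (3)·R1: [0, -28, 14]
R4 ← R4 − (2)·R1: [0, 17, -18]
R5 ← R5 + (4)·R1: [0, -36, 6]
R3 ← R3 + (28/65)·R2: [0, 0, 14/5]
R4 ← R4 − (17/65)·R2: [0, 0, -56/5]
R5 ← R5 + (36/65)·R2: [0, 0, -42/5]
R4 ← R4 + (4)·R3: [0, 0, 0]
R5 ← R5 + (3)·R3: [0, 0, 0]
3 nonzero rows, so rank(P) = 3.
P has 3 columns; by rank–nullity, nullity = 3 − 3 = 0.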